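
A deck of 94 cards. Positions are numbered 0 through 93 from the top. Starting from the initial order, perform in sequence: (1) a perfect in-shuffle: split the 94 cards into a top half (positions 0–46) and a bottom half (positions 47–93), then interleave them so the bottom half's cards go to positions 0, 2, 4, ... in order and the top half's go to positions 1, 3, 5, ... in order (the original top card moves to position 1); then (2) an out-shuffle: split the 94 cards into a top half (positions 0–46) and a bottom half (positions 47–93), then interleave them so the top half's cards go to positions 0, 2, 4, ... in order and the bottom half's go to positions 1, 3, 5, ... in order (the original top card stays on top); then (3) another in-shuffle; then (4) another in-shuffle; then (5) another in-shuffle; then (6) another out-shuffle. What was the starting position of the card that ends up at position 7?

Undo the operations in reverse order, starting from position 7:
  undo op 6 (out-shuffle, from bottom half): 7 ← 50
  undo op 5 (in-shuffle, from bottom half): 50 ← 72
  undo op 4 (in-shuffle, from bottom half): 72 ← 83
  undo op 3 (in-shuffle, from top half): 83 ← 41
  undo op 2 (out-shuffle, from bottom half): 41 ← 67
  undo op 1 (in-shuffle, from top half): 67 ← 33
So the card at position 7 came from original position 33.

33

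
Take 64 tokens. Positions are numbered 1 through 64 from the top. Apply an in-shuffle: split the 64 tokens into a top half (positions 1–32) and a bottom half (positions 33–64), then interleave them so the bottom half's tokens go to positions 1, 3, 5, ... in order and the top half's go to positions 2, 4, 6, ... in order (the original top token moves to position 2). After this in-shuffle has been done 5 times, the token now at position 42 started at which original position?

Work backwards from position 42, undoing one in-shuffle at a time:
42 ← 21 ← 43 ← 54 ← 27 ← 46
So the token now at position 42 started at position 46.

46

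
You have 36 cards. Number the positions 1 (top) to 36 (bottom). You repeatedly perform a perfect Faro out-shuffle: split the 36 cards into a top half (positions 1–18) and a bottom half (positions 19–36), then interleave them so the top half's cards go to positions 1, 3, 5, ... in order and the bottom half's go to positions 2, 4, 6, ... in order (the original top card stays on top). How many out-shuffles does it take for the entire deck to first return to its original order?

12

The out-shuffle permutes the 36 positions with cycle lengths [1, 1, 3, 3, 4, 12, 12].
Every card is home exactly when every cycle has completed a whole number of laps, i.e. after lcm(1, 3, 4, 12) = 12 out-shuffles.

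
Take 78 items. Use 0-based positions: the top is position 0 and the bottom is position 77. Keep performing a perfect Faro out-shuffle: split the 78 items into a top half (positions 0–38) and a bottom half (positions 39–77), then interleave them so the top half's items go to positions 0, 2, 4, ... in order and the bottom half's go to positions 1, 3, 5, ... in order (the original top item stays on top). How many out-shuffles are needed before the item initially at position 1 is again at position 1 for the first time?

30

Follow position 1 under repeated out-shuffles:
1 → 2 → 4 → 8 → 16 → 32 → 64 → 51 → ... → 1 (length 30)
It first returns after 30 out-shuffles.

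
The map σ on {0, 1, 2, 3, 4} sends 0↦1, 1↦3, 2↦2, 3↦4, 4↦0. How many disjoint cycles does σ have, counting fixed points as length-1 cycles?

2

Cycle decomposition: (0 1 3 4) (2).
2 cycles.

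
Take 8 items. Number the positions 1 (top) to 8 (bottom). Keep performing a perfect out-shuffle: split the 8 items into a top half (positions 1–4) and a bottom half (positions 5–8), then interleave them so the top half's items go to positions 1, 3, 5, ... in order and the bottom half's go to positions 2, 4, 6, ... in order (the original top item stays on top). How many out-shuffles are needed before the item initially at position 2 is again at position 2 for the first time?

3

Follow position 2 under repeated out-shuffles:
2 → 3 → 5 → 2
It first returns after 3 out-shuffles.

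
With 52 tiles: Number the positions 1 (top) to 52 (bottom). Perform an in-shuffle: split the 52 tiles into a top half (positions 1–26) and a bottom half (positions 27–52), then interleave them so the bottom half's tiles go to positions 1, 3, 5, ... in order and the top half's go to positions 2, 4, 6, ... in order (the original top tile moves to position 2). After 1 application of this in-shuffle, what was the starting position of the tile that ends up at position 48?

24

Work backwards from position 48, undoing one in-shuffle at a time:
48 ← 24
So the tile now at position 48 started at position 24.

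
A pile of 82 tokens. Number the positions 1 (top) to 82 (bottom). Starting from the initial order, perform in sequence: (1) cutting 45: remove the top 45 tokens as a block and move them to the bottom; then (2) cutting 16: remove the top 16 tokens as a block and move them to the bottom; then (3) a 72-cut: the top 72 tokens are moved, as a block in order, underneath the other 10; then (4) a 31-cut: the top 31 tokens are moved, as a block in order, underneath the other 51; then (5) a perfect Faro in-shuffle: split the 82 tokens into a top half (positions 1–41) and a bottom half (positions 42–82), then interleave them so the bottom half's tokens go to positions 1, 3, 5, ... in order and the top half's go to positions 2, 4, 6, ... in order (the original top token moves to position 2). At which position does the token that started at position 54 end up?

Track the token from position 54 forward through each operation:
  after op 1 (cut 45): 54 → 9
  after op 2 (cut 16): 9 → 75
  after op 3 (cut 72): 75 → 3
  after op 4 (cut 31): 3 → 54
  after op 5 (in-shuffle): 54 → 25

25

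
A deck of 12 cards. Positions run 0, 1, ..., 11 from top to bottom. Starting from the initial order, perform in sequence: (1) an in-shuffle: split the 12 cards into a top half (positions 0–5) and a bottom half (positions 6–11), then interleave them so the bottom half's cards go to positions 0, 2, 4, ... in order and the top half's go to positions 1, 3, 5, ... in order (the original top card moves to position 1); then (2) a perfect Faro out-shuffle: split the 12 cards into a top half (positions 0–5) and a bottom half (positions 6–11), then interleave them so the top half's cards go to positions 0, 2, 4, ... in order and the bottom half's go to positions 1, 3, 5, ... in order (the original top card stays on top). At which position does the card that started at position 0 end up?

2

Track the card from position 0 forward through each operation:
  after op 1 (in-shuffle): 0 → 1
  after op 2 (out-shuffle): 1 → 2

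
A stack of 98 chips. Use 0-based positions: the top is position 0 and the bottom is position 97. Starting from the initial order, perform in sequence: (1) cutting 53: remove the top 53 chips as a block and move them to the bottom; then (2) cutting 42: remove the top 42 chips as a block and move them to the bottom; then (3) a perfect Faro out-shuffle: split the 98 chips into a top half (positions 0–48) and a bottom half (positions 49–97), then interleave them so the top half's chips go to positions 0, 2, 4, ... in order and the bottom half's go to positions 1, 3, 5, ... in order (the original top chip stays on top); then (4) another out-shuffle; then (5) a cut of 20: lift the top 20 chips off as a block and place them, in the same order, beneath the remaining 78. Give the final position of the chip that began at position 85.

Track the chip from position 85 forward through each operation:
  after op 1 (cut 53): 85 → 32
  after op 2 (cut 42): 32 → 88
  after op 3 (out-shuffle): 88 → 79
  after op 4 (out-shuffle): 79 → 61
  after op 5 (cut 20): 61 → 41

41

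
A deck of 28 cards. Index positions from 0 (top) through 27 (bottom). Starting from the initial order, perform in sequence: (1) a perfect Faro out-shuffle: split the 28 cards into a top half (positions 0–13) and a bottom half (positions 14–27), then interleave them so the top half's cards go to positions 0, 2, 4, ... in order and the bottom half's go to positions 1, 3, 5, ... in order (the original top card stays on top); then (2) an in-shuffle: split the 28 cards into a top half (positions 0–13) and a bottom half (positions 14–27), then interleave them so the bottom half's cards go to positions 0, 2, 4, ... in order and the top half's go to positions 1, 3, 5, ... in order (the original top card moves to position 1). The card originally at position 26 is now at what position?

22

Track the card from position 26 forward through each operation:
  after op 1 (out-shuffle): 26 → 25
  after op 2 (in-shuffle): 25 → 22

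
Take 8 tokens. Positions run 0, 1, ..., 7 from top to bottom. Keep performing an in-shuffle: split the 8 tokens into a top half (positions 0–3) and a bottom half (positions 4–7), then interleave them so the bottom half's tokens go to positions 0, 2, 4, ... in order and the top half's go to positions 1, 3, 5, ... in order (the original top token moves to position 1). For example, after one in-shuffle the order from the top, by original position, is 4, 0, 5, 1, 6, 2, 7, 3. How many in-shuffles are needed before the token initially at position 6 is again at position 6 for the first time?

Follow position 6 under repeated in-shuffles:
6 → 4 → 0 → 1 → 3 → 7 → 6
It first returns after 6 in-shuffles.

6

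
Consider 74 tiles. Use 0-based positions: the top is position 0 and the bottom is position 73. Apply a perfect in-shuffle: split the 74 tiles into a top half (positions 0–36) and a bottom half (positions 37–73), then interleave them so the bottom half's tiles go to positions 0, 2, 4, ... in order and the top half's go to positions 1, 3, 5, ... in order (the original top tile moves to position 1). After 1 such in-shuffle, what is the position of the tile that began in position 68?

Track the tile's position through each in-shuffle:
68 → 62

62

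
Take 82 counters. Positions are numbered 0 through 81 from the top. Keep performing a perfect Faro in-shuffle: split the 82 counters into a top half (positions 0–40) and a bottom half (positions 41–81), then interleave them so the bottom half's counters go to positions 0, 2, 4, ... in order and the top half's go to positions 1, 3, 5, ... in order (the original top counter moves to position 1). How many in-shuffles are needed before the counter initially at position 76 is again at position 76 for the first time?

82

Follow position 76 under repeated in-shuffles:
76 → 70 → 58 → 34 → 69 → 56 → 30 → 61 → ... → 76 (length 82)
It first returns after 82 in-shuffles.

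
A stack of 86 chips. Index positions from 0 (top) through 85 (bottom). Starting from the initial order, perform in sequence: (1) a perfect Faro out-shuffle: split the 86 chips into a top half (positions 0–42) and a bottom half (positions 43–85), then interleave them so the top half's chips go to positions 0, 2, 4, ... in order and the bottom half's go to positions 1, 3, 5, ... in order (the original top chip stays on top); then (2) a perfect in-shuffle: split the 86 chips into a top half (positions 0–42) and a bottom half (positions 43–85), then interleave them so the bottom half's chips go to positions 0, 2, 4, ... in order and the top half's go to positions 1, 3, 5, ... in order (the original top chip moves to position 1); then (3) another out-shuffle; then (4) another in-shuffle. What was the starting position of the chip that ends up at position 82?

Undo the operations in reverse order, starting from position 82:
  undo op 4 (in-shuffle, from bottom half): 82 ← 84
  undo op 3 (out-shuffle, from top half): 84 ← 42
  undo op 2 (in-shuffle, from bottom half): 42 ← 64
  undo op 1 (out-shuffle, from top half): 64 ← 32
So the chip at position 82 came from original position 32.

32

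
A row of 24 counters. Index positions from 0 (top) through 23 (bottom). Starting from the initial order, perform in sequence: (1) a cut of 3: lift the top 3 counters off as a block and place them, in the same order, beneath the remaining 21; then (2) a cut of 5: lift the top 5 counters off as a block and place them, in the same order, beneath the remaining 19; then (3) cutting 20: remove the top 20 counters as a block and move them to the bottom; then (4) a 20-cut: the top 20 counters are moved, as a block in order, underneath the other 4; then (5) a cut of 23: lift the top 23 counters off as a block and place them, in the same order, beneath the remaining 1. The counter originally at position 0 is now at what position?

Track the counter from position 0 forward through each operation:
  after op 1 (cut 3): 0 → 21
  after op 2 (cut 5): 21 → 16
  after op 3 (cut 20): 16 → 20
  after op 4 (cut 20): 20 → 0
  after op 5 (cut 23): 0 → 1

1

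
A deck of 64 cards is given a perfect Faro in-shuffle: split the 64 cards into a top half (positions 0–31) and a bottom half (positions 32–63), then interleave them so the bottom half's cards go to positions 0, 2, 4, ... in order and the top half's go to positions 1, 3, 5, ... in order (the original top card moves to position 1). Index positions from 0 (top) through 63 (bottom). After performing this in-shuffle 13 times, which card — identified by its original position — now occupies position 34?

49

Work backwards from position 34, undoing one in-shuffle at a time:
34 ← 49 ← 24 ← 44 ← 54 ← ... ← 49 (13 steps).
So the card now at position 34 started at position 49.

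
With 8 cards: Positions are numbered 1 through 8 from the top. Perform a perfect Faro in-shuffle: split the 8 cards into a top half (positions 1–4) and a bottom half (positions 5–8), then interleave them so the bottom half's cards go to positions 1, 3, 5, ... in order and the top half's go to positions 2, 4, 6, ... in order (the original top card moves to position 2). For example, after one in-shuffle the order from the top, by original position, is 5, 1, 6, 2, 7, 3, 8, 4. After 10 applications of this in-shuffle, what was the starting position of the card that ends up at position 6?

6

Work backwards from position 6, undoing one in-shuffle at a time:
6 ← 3 ← 6 ← 3 ← 6 ← 3 ← 6 ← 3 ← 6 ← 3 ← 6
So the card now at position 6 started at position 6.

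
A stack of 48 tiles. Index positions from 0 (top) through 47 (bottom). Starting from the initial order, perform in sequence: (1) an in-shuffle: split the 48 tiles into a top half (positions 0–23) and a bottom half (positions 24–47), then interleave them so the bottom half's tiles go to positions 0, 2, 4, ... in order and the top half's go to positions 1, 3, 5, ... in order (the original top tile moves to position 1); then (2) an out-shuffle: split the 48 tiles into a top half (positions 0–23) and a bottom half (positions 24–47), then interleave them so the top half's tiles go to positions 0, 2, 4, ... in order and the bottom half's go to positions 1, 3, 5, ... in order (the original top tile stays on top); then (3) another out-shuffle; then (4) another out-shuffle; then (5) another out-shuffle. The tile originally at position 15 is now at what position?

Track the tile from position 15 forward through each operation:
  after op 1 (in-shuffle): 15 → 31
  after op 2 (out-shuffle): 31 → 15
  after op 3 (out-shuffle): 15 → 30
  after op 4 (out-shuffle): 30 → 13
  after op 5 (out-shuffle): 13 → 26

26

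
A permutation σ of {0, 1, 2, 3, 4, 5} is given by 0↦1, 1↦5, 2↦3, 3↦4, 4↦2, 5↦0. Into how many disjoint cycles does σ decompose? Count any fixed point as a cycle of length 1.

Cycle decomposition: (0 1 5) (2 3 4).
2 cycles.

2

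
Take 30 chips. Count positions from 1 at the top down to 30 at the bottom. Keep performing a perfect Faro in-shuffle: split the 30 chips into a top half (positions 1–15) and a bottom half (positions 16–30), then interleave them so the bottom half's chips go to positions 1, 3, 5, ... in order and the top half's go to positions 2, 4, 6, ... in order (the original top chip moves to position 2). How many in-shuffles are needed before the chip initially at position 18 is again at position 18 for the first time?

5

Follow position 18 under repeated in-shuffles:
18 → 5 → 10 → 20 → 9 → 18
It first returns after 5 in-shuffles.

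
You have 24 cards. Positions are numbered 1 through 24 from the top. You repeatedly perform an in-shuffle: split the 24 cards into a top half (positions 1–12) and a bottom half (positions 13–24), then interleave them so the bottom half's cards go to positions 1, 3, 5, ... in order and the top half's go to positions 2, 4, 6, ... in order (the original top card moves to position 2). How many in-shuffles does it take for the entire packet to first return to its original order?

20

The in-shuffle permutes the 24 positions with cycle lengths [4, 20].
Every card is home exactly when every cycle has completed a whole number of laps, i.e. after lcm(4, 20) = 20 in-shuffles.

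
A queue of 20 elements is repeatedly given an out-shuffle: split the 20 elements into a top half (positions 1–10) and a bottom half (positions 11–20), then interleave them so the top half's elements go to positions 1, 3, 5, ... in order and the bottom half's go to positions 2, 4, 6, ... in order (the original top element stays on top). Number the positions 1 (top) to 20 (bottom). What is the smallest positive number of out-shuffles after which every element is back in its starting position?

The out-shuffle permutes the 20 positions with cycle lengths [1, 1, 18].
Every element is home exactly when every cycle has completed a whole number of laps, i.e. after lcm(1, 18) = 18 out-shuffles.

18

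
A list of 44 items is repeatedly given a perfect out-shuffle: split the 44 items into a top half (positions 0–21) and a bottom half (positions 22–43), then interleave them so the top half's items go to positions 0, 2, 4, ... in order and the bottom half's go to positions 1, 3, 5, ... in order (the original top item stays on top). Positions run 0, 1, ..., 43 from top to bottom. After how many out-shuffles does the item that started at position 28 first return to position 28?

14

Follow position 28 under repeated out-shuffles:
28 → 13 → 26 → 9 → 18 → 36 → 29 → 15 → 30 → 17 → 34 → 25 → 7 → 14 → 28
It first returns after 14 out-shuffles.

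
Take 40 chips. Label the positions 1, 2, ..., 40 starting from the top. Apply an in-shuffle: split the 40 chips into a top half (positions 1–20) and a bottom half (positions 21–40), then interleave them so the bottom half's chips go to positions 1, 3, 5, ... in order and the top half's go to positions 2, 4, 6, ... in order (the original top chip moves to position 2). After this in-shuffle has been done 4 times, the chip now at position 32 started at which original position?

Work backwards from position 32, undoing one in-shuffle at a time:
32 ← 16 ← 8 ← 4 ← 2
So the chip now at position 32 started at position 2.

2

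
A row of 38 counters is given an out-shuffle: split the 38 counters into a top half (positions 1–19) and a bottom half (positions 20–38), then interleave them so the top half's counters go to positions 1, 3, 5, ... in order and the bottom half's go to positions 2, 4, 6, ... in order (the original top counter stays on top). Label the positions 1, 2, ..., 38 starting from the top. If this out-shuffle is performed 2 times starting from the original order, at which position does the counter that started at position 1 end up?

1

Position 1 is a fixed point of every out-shuffle, so the counter never moves.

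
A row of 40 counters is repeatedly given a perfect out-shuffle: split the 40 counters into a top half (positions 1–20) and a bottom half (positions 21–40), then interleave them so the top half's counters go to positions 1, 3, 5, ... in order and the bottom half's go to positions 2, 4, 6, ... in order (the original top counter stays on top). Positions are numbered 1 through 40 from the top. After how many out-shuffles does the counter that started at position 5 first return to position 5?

Follow position 5 under repeated out-shuffles:
5 → 9 → 17 → 33 → 26 → 12 → 23 → 6 → 11 → 21 → 2 → 3 → 5
It first returns after 12 out-shuffles.

12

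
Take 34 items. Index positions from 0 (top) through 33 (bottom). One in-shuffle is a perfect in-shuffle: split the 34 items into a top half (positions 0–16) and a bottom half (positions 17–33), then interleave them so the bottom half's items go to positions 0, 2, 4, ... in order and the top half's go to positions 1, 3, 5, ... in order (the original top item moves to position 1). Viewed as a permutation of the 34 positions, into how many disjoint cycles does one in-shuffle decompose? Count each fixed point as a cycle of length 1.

5

Trace each unvisited position around until it returns:
(0 1 3 7 15 31 ... len 12) (2 5 11 23 12 25 ... len 12) (4 9 19) (6 13 27 20) (14 29 24)
5 cycles in total.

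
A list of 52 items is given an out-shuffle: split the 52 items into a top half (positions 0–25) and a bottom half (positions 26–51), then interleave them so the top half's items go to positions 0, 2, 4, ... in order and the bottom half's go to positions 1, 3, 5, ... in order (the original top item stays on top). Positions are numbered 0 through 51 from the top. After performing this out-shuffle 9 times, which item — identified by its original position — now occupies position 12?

Work backwards from position 12, undoing one out-shuffle at a time:
12 ← 6 ← 3 ← 27 ← 39 ← 45 ← 48 ← 24 ← 12 ← 6
So the item now at position 12 started at position 6.

6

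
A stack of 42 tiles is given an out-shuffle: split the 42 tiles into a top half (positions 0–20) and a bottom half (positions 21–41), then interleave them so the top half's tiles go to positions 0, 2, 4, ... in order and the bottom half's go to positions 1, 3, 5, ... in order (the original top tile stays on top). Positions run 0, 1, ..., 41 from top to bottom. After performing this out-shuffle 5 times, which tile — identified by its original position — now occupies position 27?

Work backwards from position 27, undoing one out-shuffle at a time:
27 ← 34 ← 17 ← 29 ← 35 ← 38
So the tile now at position 27 started at position 38.

38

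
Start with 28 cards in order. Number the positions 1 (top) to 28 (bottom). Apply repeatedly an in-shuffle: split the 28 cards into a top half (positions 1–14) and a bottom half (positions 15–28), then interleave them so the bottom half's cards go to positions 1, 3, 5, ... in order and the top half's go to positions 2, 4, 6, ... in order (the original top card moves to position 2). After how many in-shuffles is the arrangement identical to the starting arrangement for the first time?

28

The in-shuffle permutes the 28 positions with cycle lengths [28].
Every card is home exactly when every cycle has completed a whole number of laps, i.e. after lcm(28) = 28 in-shuffles.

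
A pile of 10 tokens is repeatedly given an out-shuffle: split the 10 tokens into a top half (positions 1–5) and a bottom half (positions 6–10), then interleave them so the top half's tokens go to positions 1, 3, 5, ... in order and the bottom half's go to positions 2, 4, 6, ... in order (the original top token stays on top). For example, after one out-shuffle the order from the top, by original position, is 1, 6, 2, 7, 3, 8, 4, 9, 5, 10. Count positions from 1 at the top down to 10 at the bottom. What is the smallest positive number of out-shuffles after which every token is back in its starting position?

The out-shuffle permutes the 10 positions with cycle lengths [1, 1, 2, 6].
Every token is home exactly when every cycle has completed a whole number of laps, i.e. after lcm(1, 2, 6) = 6 out-shuffles.

6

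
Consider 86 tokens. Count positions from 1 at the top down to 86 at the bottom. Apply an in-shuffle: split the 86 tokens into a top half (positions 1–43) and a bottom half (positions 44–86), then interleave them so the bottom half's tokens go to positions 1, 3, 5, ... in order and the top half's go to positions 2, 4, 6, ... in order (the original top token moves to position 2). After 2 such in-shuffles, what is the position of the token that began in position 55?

Track the token's position through each in-shuffle:
55 → 23 → 46

46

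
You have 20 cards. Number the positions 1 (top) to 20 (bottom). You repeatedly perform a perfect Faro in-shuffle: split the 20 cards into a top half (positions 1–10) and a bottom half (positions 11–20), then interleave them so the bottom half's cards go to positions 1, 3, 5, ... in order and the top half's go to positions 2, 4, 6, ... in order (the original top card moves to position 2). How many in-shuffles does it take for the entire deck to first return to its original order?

The in-shuffle permutes the 20 positions with cycle lengths [2, 3, 3, 6, 6].
Every card is home exactly when every cycle has completed a whole number of laps, i.e. after lcm(2, 3, 6) = 6 in-shuffles.

6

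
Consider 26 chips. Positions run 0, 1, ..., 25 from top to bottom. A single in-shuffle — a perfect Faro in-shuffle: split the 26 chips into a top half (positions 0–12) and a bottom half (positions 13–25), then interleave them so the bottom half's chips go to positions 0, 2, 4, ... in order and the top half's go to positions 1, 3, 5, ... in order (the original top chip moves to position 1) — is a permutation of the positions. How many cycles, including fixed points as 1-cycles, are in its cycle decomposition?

Trace each unvisited position around until it returns:
(0 1 3 7 15 4 ... len 18) (2 5 11 23 20 14) (8 17)
3 cycles in total.

3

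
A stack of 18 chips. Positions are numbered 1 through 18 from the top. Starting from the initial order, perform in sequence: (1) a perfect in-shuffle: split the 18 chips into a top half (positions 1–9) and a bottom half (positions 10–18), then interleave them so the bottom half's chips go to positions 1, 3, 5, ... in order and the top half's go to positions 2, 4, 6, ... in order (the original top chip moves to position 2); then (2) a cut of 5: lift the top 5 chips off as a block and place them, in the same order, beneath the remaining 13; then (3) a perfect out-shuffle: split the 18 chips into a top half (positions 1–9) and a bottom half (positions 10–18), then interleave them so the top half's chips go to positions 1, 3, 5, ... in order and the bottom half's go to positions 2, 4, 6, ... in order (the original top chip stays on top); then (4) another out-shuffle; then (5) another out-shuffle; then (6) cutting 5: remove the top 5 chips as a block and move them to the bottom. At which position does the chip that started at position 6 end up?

10

Track the chip from position 6 forward through each operation:
  after op 1 (in-shuffle): 6 → 12
  after op 2 (cut 5): 12 → 7
  after op 3 (out-shuffle): 7 → 13
  after op 4 (out-shuffle): 13 → 8
  after op 5 (out-shuffle): 8 → 15
  after op 6 (cut 5): 15 → 10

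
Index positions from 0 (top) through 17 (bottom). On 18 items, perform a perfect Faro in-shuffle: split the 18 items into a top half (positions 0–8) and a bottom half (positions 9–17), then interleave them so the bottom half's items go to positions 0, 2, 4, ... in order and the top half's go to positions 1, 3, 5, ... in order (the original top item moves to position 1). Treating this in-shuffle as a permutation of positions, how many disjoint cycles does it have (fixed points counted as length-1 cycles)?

1

Trace each unvisited position around until it returns:
(0 1 3 7 15 12 ... len 18)
1 cycle in total.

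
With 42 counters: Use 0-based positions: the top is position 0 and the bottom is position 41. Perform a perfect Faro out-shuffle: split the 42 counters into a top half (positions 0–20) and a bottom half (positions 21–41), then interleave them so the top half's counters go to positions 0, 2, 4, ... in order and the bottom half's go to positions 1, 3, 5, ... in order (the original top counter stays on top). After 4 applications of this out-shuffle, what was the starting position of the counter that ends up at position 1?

18

Work backwards from position 1, undoing one out-shuffle at a time:
1 ← 21 ← 31 ← 36 ← 18
So the counter now at position 1 started at position 18.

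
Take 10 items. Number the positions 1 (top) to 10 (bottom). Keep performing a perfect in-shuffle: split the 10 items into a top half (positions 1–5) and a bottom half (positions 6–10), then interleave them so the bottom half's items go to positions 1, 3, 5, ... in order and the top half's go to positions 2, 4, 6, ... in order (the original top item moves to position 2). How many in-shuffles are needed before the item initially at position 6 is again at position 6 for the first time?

10

Follow position 6 under repeated in-shuffles:
6 → 1 → 2 → 4 → 8 → 5 → 10 → 9 → 7 → 3 → 6
It first returns after 10 in-shuffles.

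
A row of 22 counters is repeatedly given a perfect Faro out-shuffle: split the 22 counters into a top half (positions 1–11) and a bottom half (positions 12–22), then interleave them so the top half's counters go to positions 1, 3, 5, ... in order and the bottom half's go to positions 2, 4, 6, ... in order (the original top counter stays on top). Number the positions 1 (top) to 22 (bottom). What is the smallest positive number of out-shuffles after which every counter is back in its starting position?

The out-shuffle permutes the 22 positions with cycle lengths [1, 1, 2, 3, 3, 6, 6].
Every counter is home exactly when every cycle has completed a whole number of laps, i.e. after lcm(1, 2, 3, 6) = 6 out-shuffles.

6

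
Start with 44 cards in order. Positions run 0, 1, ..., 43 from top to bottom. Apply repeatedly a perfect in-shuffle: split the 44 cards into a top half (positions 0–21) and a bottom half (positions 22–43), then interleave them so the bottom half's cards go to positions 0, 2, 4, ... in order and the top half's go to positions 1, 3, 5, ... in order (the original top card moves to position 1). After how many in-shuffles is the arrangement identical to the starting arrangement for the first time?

12

The in-shuffle permutes the 44 positions with cycle lengths [2, 4, 4, 4, 6, 12, 12].
Every card is home exactly when every cycle has completed a whole number of laps, i.e. after lcm(2, 4, 6, 12) = 12 in-shuffles.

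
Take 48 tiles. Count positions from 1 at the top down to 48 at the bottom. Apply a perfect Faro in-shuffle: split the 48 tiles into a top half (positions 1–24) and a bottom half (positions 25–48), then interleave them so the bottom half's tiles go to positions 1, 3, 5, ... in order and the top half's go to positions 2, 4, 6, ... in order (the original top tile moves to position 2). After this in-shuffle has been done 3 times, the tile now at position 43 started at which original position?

Work backwards from position 43, undoing one in-shuffle at a time:
43 ← 46 ← 23 ← 36
So the tile now at position 43 started at position 36.

36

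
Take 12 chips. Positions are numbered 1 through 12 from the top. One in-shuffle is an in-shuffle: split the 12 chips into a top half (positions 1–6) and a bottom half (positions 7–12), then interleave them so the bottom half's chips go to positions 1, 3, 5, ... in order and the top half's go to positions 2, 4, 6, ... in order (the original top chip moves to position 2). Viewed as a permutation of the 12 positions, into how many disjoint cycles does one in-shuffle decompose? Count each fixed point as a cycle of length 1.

Trace each unvisited position around until it returns:
(1 2 4 8 3 6 ... len 12)
1 cycle in total.

1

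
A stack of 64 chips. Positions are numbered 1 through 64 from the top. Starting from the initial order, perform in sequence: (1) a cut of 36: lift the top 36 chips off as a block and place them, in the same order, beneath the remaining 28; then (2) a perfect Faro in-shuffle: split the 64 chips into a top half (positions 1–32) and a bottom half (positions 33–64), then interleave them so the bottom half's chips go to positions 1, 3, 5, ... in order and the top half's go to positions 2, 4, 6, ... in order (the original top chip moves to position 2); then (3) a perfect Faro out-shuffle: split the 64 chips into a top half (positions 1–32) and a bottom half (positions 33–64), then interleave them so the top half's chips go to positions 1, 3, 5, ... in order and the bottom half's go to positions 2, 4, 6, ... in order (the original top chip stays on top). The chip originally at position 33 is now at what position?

Track the chip from position 33 forward through each operation:
  after op 1 (cut 36): 33 → 61
  after op 2 (in-shuffle): 61 → 57
  after op 3 (out-shuffle): 57 → 50

50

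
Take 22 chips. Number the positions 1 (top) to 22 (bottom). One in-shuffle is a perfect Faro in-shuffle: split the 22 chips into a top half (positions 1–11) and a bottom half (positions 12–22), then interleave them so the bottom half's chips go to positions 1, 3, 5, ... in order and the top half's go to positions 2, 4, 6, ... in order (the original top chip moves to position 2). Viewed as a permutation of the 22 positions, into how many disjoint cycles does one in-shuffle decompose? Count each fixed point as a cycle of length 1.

2

Trace each unvisited position around until it returns:
(1 2 4 8 16 9 ... len 11) (5 10 20 17 11 22 ... len 11)
2 cycles in total.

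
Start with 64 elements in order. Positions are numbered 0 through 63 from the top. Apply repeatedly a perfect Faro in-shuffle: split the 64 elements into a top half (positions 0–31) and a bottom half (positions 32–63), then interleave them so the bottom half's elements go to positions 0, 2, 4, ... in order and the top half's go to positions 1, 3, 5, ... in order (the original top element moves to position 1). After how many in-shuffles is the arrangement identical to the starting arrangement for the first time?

The in-shuffle permutes the 64 positions with cycle lengths [4, 12, 12, 12, 12, 12].
Every element is home exactly when every cycle has completed a whole number of laps, i.e. after lcm(4, 12) = 12 in-shuffles.

12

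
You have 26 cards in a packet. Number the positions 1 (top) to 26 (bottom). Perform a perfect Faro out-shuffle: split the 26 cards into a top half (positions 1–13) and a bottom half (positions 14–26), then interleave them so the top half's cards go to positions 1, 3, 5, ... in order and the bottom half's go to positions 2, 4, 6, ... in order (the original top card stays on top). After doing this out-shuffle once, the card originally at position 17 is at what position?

Track the card's position through each out-shuffle:
17 → 8

8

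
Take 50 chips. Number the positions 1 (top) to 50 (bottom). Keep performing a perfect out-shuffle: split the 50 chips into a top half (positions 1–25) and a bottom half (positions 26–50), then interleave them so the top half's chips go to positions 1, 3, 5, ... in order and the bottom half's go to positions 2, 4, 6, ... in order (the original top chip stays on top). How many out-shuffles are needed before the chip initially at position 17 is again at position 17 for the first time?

Follow position 17 under repeated out-shuffles:
17 → 33 → 16 → 31 → 12 → 23 → 45 → 40 → ... → 17 (length 21)
It first returns after 21 out-shuffles.

21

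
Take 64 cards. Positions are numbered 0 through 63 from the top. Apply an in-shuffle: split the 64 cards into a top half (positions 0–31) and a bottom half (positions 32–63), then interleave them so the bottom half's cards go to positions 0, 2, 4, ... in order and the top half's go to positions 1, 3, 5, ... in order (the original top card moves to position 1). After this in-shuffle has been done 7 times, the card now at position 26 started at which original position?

Work backwards from position 26, undoing one in-shuffle at a time:
26 ← 45 ← 22 ← 43 ← 21 ← 10 ← 37 ← 18
So the card now at position 26 started at position 18.

18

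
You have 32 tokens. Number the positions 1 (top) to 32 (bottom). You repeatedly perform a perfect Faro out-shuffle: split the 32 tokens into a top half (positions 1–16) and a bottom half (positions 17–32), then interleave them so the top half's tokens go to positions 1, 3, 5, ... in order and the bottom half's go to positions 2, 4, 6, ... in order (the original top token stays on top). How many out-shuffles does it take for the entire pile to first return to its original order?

5

The out-shuffle permutes the 32 positions with cycle lengths [1, 1, 5, 5, 5, 5, 5, 5].
Every token is home exactly when every cycle has completed a whole number of laps, i.e. after lcm(1, 5) = 5 out-shuffles.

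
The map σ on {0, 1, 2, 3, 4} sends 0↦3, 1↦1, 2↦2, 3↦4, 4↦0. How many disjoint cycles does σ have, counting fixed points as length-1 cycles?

Cycle decomposition: (0 3 4) (1) (2).
3 cycles.

3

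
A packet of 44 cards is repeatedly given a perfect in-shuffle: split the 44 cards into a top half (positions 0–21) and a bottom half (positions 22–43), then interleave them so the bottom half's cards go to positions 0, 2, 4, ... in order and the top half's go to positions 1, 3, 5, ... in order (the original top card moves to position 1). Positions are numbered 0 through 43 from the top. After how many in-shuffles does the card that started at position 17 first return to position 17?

4

Follow position 17 under repeated in-shuffles:
17 → 35 → 26 → 8 → 17
It first returns after 4 in-shuffles.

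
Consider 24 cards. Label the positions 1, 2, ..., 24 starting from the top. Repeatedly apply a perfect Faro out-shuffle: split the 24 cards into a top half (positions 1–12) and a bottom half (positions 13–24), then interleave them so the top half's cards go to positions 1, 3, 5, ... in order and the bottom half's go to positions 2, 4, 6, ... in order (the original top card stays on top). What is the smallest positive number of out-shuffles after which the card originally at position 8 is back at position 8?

11

Follow position 8 under repeated out-shuffles:
8 → 15 → 6 → 11 → 21 → 18 → 12 → 23 → 22 → 20 → 16 → 8
It first returns after 11 out-shuffles.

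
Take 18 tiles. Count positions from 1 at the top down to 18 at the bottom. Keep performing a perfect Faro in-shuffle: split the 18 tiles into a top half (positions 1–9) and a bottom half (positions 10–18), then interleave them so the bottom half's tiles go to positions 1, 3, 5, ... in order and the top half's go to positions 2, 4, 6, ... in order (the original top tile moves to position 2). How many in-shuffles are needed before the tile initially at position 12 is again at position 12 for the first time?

18

Follow position 12 under repeated in-shuffles:
12 → 5 → 10 → 1 → 2 → 4 → 8 → 16 → 13 → 7 → 14 → 9 → 18 → 17 → 15 → 11 → 3 → 6 → 12
It first returns after 18 in-shuffles.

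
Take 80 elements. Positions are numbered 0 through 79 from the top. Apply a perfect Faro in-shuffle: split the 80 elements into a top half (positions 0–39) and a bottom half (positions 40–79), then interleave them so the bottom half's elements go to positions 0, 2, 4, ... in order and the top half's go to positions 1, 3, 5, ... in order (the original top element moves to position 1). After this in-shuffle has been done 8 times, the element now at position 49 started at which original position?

34

Work backwards from position 49, undoing one in-shuffle at a time:
49 ← 24 ← 52 ← 66 ← 73 ← 36 ← 58 ← 69 ← 34
So the element now at position 49 started at position 34.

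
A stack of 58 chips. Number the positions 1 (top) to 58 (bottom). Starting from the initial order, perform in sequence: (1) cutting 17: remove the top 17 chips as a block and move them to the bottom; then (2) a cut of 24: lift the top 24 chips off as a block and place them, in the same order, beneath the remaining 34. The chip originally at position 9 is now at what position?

26

Track the chip from position 9 forward through each operation:
  after op 1 (cut 17): 9 → 50
  after op 2 (cut 24): 50 → 26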